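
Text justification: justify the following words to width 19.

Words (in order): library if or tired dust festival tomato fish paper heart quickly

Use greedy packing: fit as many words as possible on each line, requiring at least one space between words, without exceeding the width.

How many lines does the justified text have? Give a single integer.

Line 1: ['library', 'if', 'or', 'tired'] (min_width=19, slack=0)
Line 2: ['dust', 'festival'] (min_width=13, slack=6)
Line 3: ['tomato', 'fish', 'paper'] (min_width=17, slack=2)
Line 4: ['heart', 'quickly'] (min_width=13, slack=6)
Total lines: 4

Answer: 4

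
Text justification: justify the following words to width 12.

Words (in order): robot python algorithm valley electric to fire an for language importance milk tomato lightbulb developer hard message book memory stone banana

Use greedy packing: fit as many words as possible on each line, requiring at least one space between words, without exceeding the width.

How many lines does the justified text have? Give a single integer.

Line 1: ['robot', 'python'] (min_width=12, slack=0)
Line 2: ['algorithm'] (min_width=9, slack=3)
Line 3: ['valley'] (min_width=6, slack=6)
Line 4: ['electric', 'to'] (min_width=11, slack=1)
Line 5: ['fire', 'an', 'for'] (min_width=11, slack=1)
Line 6: ['language'] (min_width=8, slack=4)
Line 7: ['importance'] (min_width=10, slack=2)
Line 8: ['milk', 'tomato'] (min_width=11, slack=1)
Line 9: ['lightbulb'] (min_width=9, slack=3)
Line 10: ['developer'] (min_width=9, slack=3)
Line 11: ['hard', 'message'] (min_width=12, slack=0)
Line 12: ['book', 'memory'] (min_width=11, slack=1)
Line 13: ['stone', 'banana'] (min_width=12, slack=0)
Total lines: 13

Answer: 13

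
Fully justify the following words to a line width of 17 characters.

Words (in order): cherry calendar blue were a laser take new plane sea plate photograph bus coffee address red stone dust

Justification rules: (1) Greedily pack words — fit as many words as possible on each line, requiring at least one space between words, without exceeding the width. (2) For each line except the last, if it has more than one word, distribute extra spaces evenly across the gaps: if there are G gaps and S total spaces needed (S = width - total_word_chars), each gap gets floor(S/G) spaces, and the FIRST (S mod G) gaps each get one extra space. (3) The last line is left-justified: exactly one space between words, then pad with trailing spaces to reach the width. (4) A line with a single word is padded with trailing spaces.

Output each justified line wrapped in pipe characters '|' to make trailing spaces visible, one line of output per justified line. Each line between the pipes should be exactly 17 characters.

Line 1: ['cherry', 'calendar'] (min_width=15, slack=2)
Line 2: ['blue', 'were', 'a', 'laser'] (min_width=17, slack=0)
Line 3: ['take', 'new', 'plane'] (min_width=14, slack=3)
Line 4: ['sea', 'plate'] (min_width=9, slack=8)
Line 5: ['photograph', 'bus'] (min_width=14, slack=3)
Line 6: ['coffee', 'address'] (min_width=14, slack=3)
Line 7: ['red', 'stone', 'dust'] (min_width=14, slack=3)

Answer: |cherry   calendar|
|blue were a laser|
|take   new  plane|
|sea         plate|
|photograph    bus|
|coffee    address|
|red stone dust   |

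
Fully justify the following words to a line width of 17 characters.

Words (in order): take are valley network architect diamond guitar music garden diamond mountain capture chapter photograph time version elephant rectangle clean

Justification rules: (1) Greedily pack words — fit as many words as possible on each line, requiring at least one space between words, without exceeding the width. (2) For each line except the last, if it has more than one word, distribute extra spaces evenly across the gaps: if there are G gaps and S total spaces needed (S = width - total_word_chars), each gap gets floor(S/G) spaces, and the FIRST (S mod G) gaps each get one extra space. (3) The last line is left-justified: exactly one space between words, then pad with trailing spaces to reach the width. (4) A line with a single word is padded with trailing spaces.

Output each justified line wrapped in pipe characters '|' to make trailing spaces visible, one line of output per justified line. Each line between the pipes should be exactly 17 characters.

Line 1: ['take', 'are', 'valley'] (min_width=15, slack=2)
Line 2: ['network', 'architect'] (min_width=17, slack=0)
Line 3: ['diamond', 'guitar'] (min_width=14, slack=3)
Line 4: ['music', 'garden'] (min_width=12, slack=5)
Line 5: ['diamond', 'mountain'] (min_width=16, slack=1)
Line 6: ['capture', 'chapter'] (min_width=15, slack=2)
Line 7: ['photograph', 'time'] (min_width=15, slack=2)
Line 8: ['version', 'elephant'] (min_width=16, slack=1)
Line 9: ['rectangle', 'clean'] (min_width=15, slack=2)

Answer: |take  are  valley|
|network architect|
|diamond    guitar|
|music      garden|
|diamond  mountain|
|capture   chapter|
|photograph   time|
|version  elephant|
|rectangle clean  |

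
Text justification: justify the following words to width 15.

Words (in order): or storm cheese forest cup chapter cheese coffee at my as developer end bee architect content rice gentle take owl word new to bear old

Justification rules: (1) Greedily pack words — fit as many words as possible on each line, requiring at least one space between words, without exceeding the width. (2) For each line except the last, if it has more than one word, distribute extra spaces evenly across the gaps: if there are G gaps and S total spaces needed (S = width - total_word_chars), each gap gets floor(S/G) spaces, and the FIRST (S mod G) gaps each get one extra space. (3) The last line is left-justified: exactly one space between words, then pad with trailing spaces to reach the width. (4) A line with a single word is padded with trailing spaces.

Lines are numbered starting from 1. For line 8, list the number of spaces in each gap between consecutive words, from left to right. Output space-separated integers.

Line 1: ['or', 'storm', 'cheese'] (min_width=15, slack=0)
Line 2: ['forest', 'cup'] (min_width=10, slack=5)
Line 3: ['chapter', 'cheese'] (min_width=14, slack=1)
Line 4: ['coffee', 'at', 'my', 'as'] (min_width=15, slack=0)
Line 5: ['developer', 'end'] (min_width=13, slack=2)
Line 6: ['bee', 'architect'] (min_width=13, slack=2)
Line 7: ['content', 'rice'] (min_width=12, slack=3)
Line 8: ['gentle', 'take', 'owl'] (min_width=15, slack=0)
Line 9: ['word', 'new', 'to'] (min_width=11, slack=4)
Line 10: ['bear', 'old'] (min_width=8, slack=7)

Answer: 1 1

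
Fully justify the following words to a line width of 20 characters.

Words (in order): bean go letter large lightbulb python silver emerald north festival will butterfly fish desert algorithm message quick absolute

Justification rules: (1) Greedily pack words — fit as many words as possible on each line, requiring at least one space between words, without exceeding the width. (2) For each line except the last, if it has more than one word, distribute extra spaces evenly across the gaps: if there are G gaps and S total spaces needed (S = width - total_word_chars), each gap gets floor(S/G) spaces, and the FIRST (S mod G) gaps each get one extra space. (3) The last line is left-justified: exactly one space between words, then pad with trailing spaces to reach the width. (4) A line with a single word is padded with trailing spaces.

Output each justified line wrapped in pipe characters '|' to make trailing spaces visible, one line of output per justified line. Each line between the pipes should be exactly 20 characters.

Answer: |bean go letter large|
|lightbulb     python|
|silver emerald north|
|festival        will|
|butterfly       fish|
|desert     algorithm|
|message        quick|
|absolute            |

Derivation:
Line 1: ['bean', 'go', 'letter', 'large'] (min_width=20, slack=0)
Line 2: ['lightbulb', 'python'] (min_width=16, slack=4)
Line 3: ['silver', 'emerald', 'north'] (min_width=20, slack=0)
Line 4: ['festival', 'will'] (min_width=13, slack=7)
Line 5: ['butterfly', 'fish'] (min_width=14, slack=6)
Line 6: ['desert', 'algorithm'] (min_width=16, slack=4)
Line 7: ['message', 'quick'] (min_width=13, slack=7)
Line 8: ['absolute'] (min_width=8, slack=12)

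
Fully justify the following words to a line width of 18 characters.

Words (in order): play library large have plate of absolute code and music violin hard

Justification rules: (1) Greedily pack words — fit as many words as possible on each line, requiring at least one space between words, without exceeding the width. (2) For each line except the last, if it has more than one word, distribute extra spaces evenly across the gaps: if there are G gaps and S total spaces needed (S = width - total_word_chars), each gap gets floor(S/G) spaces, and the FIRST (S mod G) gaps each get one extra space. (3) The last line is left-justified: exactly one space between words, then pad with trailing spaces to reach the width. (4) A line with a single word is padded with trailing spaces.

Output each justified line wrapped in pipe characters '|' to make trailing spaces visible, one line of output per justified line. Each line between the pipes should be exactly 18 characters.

Line 1: ['play', 'library', 'large'] (min_width=18, slack=0)
Line 2: ['have', 'plate', 'of'] (min_width=13, slack=5)
Line 3: ['absolute', 'code', 'and'] (min_width=17, slack=1)
Line 4: ['music', 'violin', 'hard'] (min_width=17, slack=1)

Answer: |play library large|
|have    plate   of|
|absolute  code and|
|music violin hard |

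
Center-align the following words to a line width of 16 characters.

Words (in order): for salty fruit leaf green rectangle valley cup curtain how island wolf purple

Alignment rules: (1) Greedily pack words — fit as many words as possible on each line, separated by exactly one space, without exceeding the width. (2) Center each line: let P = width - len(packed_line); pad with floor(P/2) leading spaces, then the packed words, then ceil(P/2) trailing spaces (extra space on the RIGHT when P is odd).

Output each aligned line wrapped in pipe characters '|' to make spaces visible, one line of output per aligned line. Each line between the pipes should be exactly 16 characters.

Line 1: ['for', 'salty', 'fruit'] (min_width=15, slack=1)
Line 2: ['leaf', 'green'] (min_width=10, slack=6)
Line 3: ['rectangle', 'valley'] (min_width=16, slack=0)
Line 4: ['cup', 'curtain', 'how'] (min_width=15, slack=1)
Line 5: ['island', 'wolf'] (min_width=11, slack=5)
Line 6: ['purple'] (min_width=6, slack=10)

Answer: |for salty fruit |
|   leaf green   |
|rectangle valley|
|cup curtain how |
|  island wolf   |
|     purple     |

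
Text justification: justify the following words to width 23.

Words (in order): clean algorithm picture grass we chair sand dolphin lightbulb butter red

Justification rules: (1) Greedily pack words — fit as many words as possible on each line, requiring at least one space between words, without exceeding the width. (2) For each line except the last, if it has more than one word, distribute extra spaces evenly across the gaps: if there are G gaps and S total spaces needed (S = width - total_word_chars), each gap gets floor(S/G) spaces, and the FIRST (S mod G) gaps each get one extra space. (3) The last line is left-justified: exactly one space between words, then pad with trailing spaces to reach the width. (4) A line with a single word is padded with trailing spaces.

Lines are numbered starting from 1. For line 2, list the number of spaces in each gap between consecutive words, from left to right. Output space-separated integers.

Answer: 3 2 2

Derivation:
Line 1: ['clean', 'algorithm', 'picture'] (min_width=23, slack=0)
Line 2: ['grass', 'we', 'chair', 'sand'] (min_width=19, slack=4)
Line 3: ['dolphin', 'lightbulb'] (min_width=17, slack=6)
Line 4: ['butter', 'red'] (min_width=10, slack=13)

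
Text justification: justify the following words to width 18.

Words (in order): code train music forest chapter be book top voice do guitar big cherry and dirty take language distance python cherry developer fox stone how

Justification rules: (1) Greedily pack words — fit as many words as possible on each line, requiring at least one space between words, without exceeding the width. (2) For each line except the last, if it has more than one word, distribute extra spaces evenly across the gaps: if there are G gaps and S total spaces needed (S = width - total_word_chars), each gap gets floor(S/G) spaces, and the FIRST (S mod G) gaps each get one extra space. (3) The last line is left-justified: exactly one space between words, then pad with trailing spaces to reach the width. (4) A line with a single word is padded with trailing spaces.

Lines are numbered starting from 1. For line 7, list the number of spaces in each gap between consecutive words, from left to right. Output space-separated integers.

Line 1: ['code', 'train', 'music'] (min_width=16, slack=2)
Line 2: ['forest', 'chapter', 'be'] (min_width=17, slack=1)
Line 3: ['book', 'top', 'voice', 'do'] (min_width=17, slack=1)
Line 4: ['guitar', 'big', 'cherry'] (min_width=17, slack=1)
Line 5: ['and', 'dirty', 'take'] (min_width=14, slack=4)
Line 6: ['language', 'distance'] (min_width=17, slack=1)
Line 7: ['python', 'cherry'] (min_width=13, slack=5)
Line 8: ['developer', 'fox'] (min_width=13, slack=5)
Line 9: ['stone', 'how'] (min_width=9, slack=9)

Answer: 6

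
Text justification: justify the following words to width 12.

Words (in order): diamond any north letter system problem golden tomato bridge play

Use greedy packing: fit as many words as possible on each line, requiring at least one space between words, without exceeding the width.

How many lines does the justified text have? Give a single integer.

Line 1: ['diamond', 'any'] (min_width=11, slack=1)
Line 2: ['north', 'letter'] (min_width=12, slack=0)
Line 3: ['system'] (min_width=6, slack=6)
Line 4: ['problem'] (min_width=7, slack=5)
Line 5: ['golden'] (min_width=6, slack=6)
Line 6: ['tomato'] (min_width=6, slack=6)
Line 7: ['bridge', 'play'] (min_width=11, slack=1)
Total lines: 7

Answer: 7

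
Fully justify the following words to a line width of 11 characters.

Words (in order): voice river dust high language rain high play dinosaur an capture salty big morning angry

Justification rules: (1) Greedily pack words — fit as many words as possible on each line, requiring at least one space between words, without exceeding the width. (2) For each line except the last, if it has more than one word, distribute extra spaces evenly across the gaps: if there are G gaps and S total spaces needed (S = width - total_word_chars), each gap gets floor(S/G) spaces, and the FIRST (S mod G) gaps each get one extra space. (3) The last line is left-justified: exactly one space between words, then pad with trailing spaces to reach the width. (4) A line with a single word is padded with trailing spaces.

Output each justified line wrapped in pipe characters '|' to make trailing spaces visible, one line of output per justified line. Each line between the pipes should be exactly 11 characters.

Line 1: ['voice', 'river'] (min_width=11, slack=0)
Line 2: ['dust', 'high'] (min_width=9, slack=2)
Line 3: ['language'] (min_width=8, slack=3)
Line 4: ['rain', 'high'] (min_width=9, slack=2)
Line 5: ['play'] (min_width=4, slack=7)
Line 6: ['dinosaur', 'an'] (min_width=11, slack=0)
Line 7: ['capture'] (min_width=7, slack=4)
Line 8: ['salty', 'big'] (min_width=9, slack=2)
Line 9: ['morning'] (min_width=7, slack=4)
Line 10: ['angry'] (min_width=5, slack=6)

Answer: |voice river|
|dust   high|
|language   |
|rain   high|
|play       |
|dinosaur an|
|capture    |
|salty   big|
|morning    |
|angry      |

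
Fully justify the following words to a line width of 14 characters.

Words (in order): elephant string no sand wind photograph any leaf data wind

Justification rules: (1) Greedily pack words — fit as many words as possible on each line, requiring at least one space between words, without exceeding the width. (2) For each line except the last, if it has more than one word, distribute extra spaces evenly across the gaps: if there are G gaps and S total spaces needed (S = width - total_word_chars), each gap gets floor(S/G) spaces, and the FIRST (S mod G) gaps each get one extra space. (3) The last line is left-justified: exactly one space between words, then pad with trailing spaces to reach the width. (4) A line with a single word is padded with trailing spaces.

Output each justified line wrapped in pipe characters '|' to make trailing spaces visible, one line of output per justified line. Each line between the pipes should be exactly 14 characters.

Line 1: ['elephant'] (min_width=8, slack=6)
Line 2: ['string', 'no', 'sand'] (min_width=14, slack=0)
Line 3: ['wind'] (min_width=4, slack=10)
Line 4: ['photograph', 'any'] (min_width=14, slack=0)
Line 5: ['leaf', 'data', 'wind'] (min_width=14, slack=0)

Answer: |elephant      |
|string no sand|
|wind          |
|photograph any|
|leaf data wind|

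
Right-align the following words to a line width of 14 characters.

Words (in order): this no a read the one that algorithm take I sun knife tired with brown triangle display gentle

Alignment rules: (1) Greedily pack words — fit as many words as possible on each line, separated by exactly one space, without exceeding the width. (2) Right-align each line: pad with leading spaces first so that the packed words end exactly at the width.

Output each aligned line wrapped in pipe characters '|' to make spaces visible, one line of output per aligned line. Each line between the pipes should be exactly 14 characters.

Line 1: ['this', 'no', 'a', 'read'] (min_width=14, slack=0)
Line 2: ['the', 'one', 'that'] (min_width=12, slack=2)
Line 3: ['algorithm', 'take'] (min_width=14, slack=0)
Line 4: ['I', 'sun', 'knife'] (min_width=11, slack=3)
Line 5: ['tired', 'with'] (min_width=10, slack=4)
Line 6: ['brown', 'triangle'] (min_width=14, slack=0)
Line 7: ['display', 'gentle'] (min_width=14, slack=0)

Answer: |this no a read|
|  the one that|
|algorithm take|
|   I sun knife|
|    tired with|
|brown triangle|
|display gentle|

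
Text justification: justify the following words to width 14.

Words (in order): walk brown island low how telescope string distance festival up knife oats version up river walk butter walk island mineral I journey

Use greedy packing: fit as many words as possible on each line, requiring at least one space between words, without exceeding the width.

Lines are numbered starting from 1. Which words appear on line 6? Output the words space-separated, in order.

Line 1: ['walk', 'brown'] (min_width=10, slack=4)
Line 2: ['island', 'low', 'how'] (min_width=14, slack=0)
Line 3: ['telescope'] (min_width=9, slack=5)
Line 4: ['string'] (min_width=6, slack=8)
Line 5: ['distance'] (min_width=8, slack=6)
Line 6: ['festival', 'up'] (min_width=11, slack=3)
Line 7: ['knife', 'oats'] (min_width=10, slack=4)
Line 8: ['version', 'up'] (min_width=10, slack=4)
Line 9: ['river', 'walk'] (min_width=10, slack=4)
Line 10: ['butter', 'walk'] (min_width=11, slack=3)
Line 11: ['island', 'mineral'] (min_width=14, slack=0)
Line 12: ['I', 'journey'] (min_width=9, slack=5)

Answer: festival up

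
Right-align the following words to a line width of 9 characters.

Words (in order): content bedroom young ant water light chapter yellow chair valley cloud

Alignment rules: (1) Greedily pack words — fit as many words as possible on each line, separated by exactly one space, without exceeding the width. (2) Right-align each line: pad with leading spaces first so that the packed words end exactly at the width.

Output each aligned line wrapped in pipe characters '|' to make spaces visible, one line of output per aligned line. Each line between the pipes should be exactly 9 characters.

Line 1: ['content'] (min_width=7, slack=2)
Line 2: ['bedroom'] (min_width=7, slack=2)
Line 3: ['young', 'ant'] (min_width=9, slack=0)
Line 4: ['water'] (min_width=5, slack=4)
Line 5: ['light'] (min_width=5, slack=4)
Line 6: ['chapter'] (min_width=7, slack=2)
Line 7: ['yellow'] (min_width=6, slack=3)
Line 8: ['chair'] (min_width=5, slack=4)
Line 9: ['valley'] (min_width=6, slack=3)
Line 10: ['cloud'] (min_width=5, slack=4)

Answer: |  content|
|  bedroom|
|young ant|
|    water|
|    light|
|  chapter|
|   yellow|
|    chair|
|   valley|
|    cloud|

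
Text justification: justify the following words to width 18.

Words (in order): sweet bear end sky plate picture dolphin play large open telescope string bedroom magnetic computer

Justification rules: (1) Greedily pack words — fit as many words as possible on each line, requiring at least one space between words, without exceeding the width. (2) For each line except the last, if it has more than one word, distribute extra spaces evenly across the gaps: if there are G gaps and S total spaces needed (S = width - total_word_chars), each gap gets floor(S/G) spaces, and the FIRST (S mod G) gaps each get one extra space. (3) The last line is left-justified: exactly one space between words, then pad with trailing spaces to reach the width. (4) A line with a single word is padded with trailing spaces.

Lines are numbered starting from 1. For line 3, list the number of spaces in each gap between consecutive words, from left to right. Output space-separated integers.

Answer: 1 1

Derivation:
Line 1: ['sweet', 'bear', 'end', 'sky'] (min_width=18, slack=0)
Line 2: ['plate', 'picture'] (min_width=13, slack=5)
Line 3: ['dolphin', 'play', 'large'] (min_width=18, slack=0)
Line 4: ['open', 'telescope'] (min_width=14, slack=4)
Line 5: ['string', 'bedroom'] (min_width=14, slack=4)
Line 6: ['magnetic', 'computer'] (min_width=17, slack=1)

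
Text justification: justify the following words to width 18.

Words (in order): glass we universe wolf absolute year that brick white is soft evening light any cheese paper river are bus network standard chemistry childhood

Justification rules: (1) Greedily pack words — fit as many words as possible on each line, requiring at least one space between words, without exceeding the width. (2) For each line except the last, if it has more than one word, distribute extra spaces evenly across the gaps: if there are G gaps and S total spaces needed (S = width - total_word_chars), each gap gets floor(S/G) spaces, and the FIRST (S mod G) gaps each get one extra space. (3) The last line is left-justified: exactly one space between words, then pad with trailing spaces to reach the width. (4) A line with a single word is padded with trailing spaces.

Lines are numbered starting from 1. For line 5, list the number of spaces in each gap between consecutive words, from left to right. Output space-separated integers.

Answer: 2 2

Derivation:
Line 1: ['glass', 'we', 'universe'] (min_width=17, slack=1)
Line 2: ['wolf', 'absolute', 'year'] (min_width=18, slack=0)
Line 3: ['that', 'brick', 'white'] (min_width=16, slack=2)
Line 4: ['is', 'soft', 'evening'] (min_width=15, slack=3)
Line 5: ['light', 'any', 'cheese'] (min_width=16, slack=2)
Line 6: ['paper', 'river', 'are'] (min_width=15, slack=3)
Line 7: ['bus', 'network'] (min_width=11, slack=7)
Line 8: ['standard', 'chemistry'] (min_width=18, slack=0)
Line 9: ['childhood'] (min_width=9, slack=9)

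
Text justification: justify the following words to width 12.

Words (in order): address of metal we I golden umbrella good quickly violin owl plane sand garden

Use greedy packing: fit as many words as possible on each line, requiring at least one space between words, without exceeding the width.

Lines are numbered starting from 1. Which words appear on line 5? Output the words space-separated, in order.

Line 1: ['address', 'of'] (min_width=10, slack=2)
Line 2: ['metal', 'we', 'I'] (min_width=10, slack=2)
Line 3: ['golden'] (min_width=6, slack=6)
Line 4: ['umbrella'] (min_width=8, slack=4)
Line 5: ['good', 'quickly'] (min_width=12, slack=0)
Line 6: ['violin', 'owl'] (min_width=10, slack=2)
Line 7: ['plane', 'sand'] (min_width=10, slack=2)
Line 8: ['garden'] (min_width=6, slack=6)

Answer: good quickly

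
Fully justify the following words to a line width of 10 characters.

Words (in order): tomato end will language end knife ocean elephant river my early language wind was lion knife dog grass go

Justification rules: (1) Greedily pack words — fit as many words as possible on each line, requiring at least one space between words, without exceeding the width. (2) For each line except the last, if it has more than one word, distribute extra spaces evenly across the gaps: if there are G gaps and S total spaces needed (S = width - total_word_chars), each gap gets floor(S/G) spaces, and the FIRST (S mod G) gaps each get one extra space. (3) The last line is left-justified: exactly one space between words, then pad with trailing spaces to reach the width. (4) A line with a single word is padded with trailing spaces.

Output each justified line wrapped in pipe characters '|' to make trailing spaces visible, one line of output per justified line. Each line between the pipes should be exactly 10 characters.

Line 1: ['tomato', 'end'] (min_width=10, slack=0)
Line 2: ['will'] (min_width=4, slack=6)
Line 3: ['language'] (min_width=8, slack=2)
Line 4: ['end', 'knife'] (min_width=9, slack=1)
Line 5: ['ocean'] (min_width=5, slack=5)
Line 6: ['elephant'] (min_width=8, slack=2)
Line 7: ['river', 'my'] (min_width=8, slack=2)
Line 8: ['early'] (min_width=5, slack=5)
Line 9: ['language'] (min_width=8, slack=2)
Line 10: ['wind', 'was'] (min_width=8, slack=2)
Line 11: ['lion', 'knife'] (min_width=10, slack=0)
Line 12: ['dog', 'grass'] (min_width=9, slack=1)
Line 13: ['go'] (min_width=2, slack=8)

Answer: |tomato end|
|will      |
|language  |
|end  knife|
|ocean     |
|elephant  |
|river   my|
|early     |
|language  |
|wind   was|
|lion knife|
|dog  grass|
|go        |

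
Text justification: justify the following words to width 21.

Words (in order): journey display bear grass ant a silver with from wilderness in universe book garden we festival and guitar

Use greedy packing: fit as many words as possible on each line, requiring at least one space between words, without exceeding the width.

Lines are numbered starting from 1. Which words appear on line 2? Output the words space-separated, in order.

Line 1: ['journey', 'display', 'bear'] (min_width=20, slack=1)
Line 2: ['grass', 'ant', 'a', 'silver'] (min_width=18, slack=3)
Line 3: ['with', 'from', 'wilderness'] (min_width=20, slack=1)
Line 4: ['in', 'universe', 'book'] (min_width=16, slack=5)
Line 5: ['garden', 'we', 'festival'] (min_width=18, slack=3)
Line 6: ['and', 'guitar'] (min_width=10, slack=11)

Answer: grass ant a silver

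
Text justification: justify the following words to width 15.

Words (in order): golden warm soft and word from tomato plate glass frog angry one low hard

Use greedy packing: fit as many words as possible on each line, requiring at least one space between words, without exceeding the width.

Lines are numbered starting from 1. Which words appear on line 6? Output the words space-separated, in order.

Answer: low hard

Derivation:
Line 1: ['golden', 'warm'] (min_width=11, slack=4)
Line 2: ['soft', 'and', 'word'] (min_width=13, slack=2)
Line 3: ['from', 'tomato'] (min_width=11, slack=4)
Line 4: ['plate', 'glass'] (min_width=11, slack=4)
Line 5: ['frog', 'angry', 'one'] (min_width=14, slack=1)
Line 6: ['low', 'hard'] (min_width=8, slack=7)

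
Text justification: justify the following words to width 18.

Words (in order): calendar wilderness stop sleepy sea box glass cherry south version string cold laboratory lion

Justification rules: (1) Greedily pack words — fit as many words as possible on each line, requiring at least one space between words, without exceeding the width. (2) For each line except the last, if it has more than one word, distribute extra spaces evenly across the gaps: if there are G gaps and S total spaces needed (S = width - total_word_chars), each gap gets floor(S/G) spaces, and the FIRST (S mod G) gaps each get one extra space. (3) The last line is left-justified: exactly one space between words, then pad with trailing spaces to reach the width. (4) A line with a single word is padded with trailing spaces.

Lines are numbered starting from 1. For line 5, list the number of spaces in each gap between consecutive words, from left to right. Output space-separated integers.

Line 1: ['calendar'] (min_width=8, slack=10)
Line 2: ['wilderness', 'stop'] (min_width=15, slack=3)
Line 3: ['sleepy', 'sea', 'box'] (min_width=14, slack=4)
Line 4: ['glass', 'cherry', 'south'] (min_width=18, slack=0)
Line 5: ['version', 'string'] (min_width=14, slack=4)
Line 6: ['cold', 'laboratory'] (min_width=15, slack=3)
Line 7: ['lion'] (min_width=4, slack=14)

Answer: 5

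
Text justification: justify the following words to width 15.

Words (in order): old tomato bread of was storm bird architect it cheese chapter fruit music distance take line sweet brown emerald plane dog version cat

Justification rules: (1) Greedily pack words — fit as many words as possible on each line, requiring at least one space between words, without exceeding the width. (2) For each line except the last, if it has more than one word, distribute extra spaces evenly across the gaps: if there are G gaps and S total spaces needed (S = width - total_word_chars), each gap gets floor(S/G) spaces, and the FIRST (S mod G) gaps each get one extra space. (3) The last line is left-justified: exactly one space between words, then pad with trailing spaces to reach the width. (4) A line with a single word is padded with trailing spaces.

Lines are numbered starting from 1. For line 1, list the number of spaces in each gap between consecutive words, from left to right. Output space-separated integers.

Line 1: ['old', 'tomato'] (min_width=10, slack=5)
Line 2: ['bread', 'of', 'was'] (min_width=12, slack=3)
Line 3: ['storm', 'bird'] (min_width=10, slack=5)
Line 4: ['architect', 'it'] (min_width=12, slack=3)
Line 5: ['cheese', 'chapter'] (min_width=14, slack=1)
Line 6: ['fruit', 'music'] (min_width=11, slack=4)
Line 7: ['distance', 'take'] (min_width=13, slack=2)
Line 8: ['line', 'sweet'] (min_width=10, slack=5)
Line 9: ['brown', 'emerald'] (min_width=13, slack=2)
Line 10: ['plane', 'dog'] (min_width=9, slack=6)
Line 11: ['version', 'cat'] (min_width=11, slack=4)

Answer: 6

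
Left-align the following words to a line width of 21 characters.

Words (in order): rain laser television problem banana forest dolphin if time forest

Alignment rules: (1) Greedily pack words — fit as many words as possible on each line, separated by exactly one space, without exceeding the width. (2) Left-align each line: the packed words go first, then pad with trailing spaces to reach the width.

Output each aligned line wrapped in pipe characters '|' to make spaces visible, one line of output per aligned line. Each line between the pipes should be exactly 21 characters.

Answer: |rain laser television|
|problem banana forest|
|dolphin if time      |
|forest               |

Derivation:
Line 1: ['rain', 'laser', 'television'] (min_width=21, slack=0)
Line 2: ['problem', 'banana', 'forest'] (min_width=21, slack=0)
Line 3: ['dolphin', 'if', 'time'] (min_width=15, slack=6)
Line 4: ['forest'] (min_width=6, slack=15)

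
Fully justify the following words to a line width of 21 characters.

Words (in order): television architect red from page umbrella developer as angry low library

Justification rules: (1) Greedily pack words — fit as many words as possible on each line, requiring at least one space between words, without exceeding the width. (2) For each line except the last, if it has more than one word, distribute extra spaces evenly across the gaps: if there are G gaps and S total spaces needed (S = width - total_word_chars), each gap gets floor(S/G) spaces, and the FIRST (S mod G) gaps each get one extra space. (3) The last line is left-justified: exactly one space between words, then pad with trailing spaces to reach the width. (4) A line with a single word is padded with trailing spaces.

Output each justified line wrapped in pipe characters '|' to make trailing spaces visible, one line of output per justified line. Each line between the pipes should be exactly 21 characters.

Line 1: ['television', 'architect'] (min_width=20, slack=1)
Line 2: ['red', 'from', 'page'] (min_width=13, slack=8)
Line 3: ['umbrella', 'developer', 'as'] (min_width=21, slack=0)
Line 4: ['angry', 'low', 'library'] (min_width=17, slack=4)

Answer: |television  architect|
|red     from     page|
|umbrella developer as|
|angry low library    |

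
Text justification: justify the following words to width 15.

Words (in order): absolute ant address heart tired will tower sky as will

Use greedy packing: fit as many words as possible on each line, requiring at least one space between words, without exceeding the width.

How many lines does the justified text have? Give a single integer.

Line 1: ['absolute', 'ant'] (min_width=12, slack=3)
Line 2: ['address', 'heart'] (min_width=13, slack=2)
Line 3: ['tired', 'will'] (min_width=10, slack=5)
Line 4: ['tower', 'sky', 'as'] (min_width=12, slack=3)
Line 5: ['will'] (min_width=4, slack=11)
Total lines: 5

Answer: 5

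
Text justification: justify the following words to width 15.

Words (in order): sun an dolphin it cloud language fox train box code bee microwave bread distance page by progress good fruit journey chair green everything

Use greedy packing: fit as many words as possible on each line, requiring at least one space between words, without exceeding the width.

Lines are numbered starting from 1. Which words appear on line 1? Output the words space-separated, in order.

Line 1: ['sun', 'an', 'dolphin'] (min_width=14, slack=1)
Line 2: ['it', 'cloud'] (min_width=8, slack=7)
Line 3: ['language', 'fox'] (min_width=12, slack=3)
Line 4: ['train', 'box', 'code'] (min_width=14, slack=1)
Line 5: ['bee', 'microwave'] (min_width=13, slack=2)
Line 6: ['bread', 'distance'] (min_width=14, slack=1)
Line 7: ['page', 'by'] (min_width=7, slack=8)
Line 8: ['progress', 'good'] (min_width=13, slack=2)
Line 9: ['fruit', 'journey'] (min_width=13, slack=2)
Line 10: ['chair', 'green'] (min_width=11, slack=4)
Line 11: ['everything'] (min_width=10, slack=5)

Answer: sun an dolphin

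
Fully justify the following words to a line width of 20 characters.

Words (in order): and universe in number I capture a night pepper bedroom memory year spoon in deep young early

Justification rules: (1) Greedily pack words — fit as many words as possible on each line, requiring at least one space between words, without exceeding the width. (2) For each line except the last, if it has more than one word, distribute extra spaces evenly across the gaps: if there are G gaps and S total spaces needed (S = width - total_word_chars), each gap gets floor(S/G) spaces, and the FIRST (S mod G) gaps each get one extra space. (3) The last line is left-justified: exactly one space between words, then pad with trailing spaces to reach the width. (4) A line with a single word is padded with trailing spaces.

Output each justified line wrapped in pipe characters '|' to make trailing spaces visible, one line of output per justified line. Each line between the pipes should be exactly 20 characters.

Line 1: ['and', 'universe', 'in'] (min_width=15, slack=5)
Line 2: ['number', 'I', 'capture', 'a'] (min_width=18, slack=2)
Line 3: ['night', 'pepper', 'bedroom'] (min_width=20, slack=0)
Line 4: ['memory', 'year', 'spoon', 'in'] (min_width=20, slack=0)
Line 5: ['deep', 'young', 'early'] (min_width=16, slack=4)

Answer: |and    universe   in|
|number  I  capture a|
|night pepper bedroom|
|memory year spoon in|
|deep young early    |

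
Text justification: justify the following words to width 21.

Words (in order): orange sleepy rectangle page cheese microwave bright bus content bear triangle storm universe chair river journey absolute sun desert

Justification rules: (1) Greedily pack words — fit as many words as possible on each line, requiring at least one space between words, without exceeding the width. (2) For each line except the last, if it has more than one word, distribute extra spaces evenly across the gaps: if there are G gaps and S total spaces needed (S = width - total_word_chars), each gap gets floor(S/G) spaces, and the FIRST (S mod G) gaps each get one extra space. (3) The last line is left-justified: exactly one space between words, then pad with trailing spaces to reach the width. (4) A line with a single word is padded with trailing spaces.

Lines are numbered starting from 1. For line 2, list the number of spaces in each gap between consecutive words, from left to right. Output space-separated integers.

Line 1: ['orange', 'sleepy'] (min_width=13, slack=8)
Line 2: ['rectangle', 'page', 'cheese'] (min_width=21, slack=0)
Line 3: ['microwave', 'bright', 'bus'] (min_width=20, slack=1)
Line 4: ['content', 'bear', 'triangle'] (min_width=21, slack=0)
Line 5: ['storm', 'universe', 'chair'] (min_width=20, slack=1)
Line 6: ['river', 'journey'] (min_width=13, slack=8)
Line 7: ['absolute', 'sun', 'desert'] (min_width=19, slack=2)

Answer: 1 1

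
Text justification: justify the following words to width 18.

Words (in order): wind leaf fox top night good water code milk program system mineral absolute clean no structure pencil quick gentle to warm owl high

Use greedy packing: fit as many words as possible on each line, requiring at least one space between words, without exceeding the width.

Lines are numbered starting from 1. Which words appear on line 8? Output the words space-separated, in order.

Line 1: ['wind', 'leaf', 'fox', 'top'] (min_width=17, slack=1)
Line 2: ['night', 'good', 'water'] (min_width=16, slack=2)
Line 3: ['code', 'milk', 'program'] (min_width=17, slack=1)
Line 4: ['system', 'mineral'] (min_width=14, slack=4)
Line 5: ['absolute', 'clean', 'no'] (min_width=17, slack=1)
Line 6: ['structure', 'pencil'] (min_width=16, slack=2)
Line 7: ['quick', 'gentle', 'to'] (min_width=15, slack=3)
Line 8: ['warm', 'owl', 'high'] (min_width=13, slack=5)

Answer: warm owl high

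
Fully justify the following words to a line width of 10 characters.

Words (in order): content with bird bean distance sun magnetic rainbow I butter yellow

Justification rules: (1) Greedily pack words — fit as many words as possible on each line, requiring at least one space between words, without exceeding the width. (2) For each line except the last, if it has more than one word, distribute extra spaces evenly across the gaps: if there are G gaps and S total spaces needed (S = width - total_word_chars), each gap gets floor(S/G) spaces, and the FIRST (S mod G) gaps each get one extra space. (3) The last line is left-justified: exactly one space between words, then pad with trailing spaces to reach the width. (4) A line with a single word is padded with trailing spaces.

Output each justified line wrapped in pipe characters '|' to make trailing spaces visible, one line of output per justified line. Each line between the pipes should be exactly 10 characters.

Answer: |content   |
|with  bird|
|bean      |
|distance  |
|sun       |
|magnetic  |
|rainbow  I|
|butter    |
|yellow    |

Derivation:
Line 1: ['content'] (min_width=7, slack=3)
Line 2: ['with', 'bird'] (min_width=9, slack=1)
Line 3: ['bean'] (min_width=4, slack=6)
Line 4: ['distance'] (min_width=8, slack=2)
Line 5: ['sun'] (min_width=3, slack=7)
Line 6: ['magnetic'] (min_width=8, slack=2)
Line 7: ['rainbow', 'I'] (min_width=9, slack=1)
Line 8: ['butter'] (min_width=6, slack=4)
Line 9: ['yellow'] (min_width=6, slack=4)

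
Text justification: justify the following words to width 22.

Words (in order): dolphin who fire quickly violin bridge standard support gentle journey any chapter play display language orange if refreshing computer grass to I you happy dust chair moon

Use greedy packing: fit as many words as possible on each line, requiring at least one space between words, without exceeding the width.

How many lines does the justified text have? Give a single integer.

Answer: 9

Derivation:
Line 1: ['dolphin', 'who', 'fire'] (min_width=16, slack=6)
Line 2: ['quickly', 'violin', 'bridge'] (min_width=21, slack=1)
Line 3: ['standard', 'support'] (min_width=16, slack=6)
Line 4: ['gentle', 'journey', 'any'] (min_width=18, slack=4)
Line 5: ['chapter', 'play', 'display'] (min_width=20, slack=2)
Line 6: ['language', 'orange', 'if'] (min_width=18, slack=4)
Line 7: ['refreshing', 'computer'] (min_width=19, slack=3)
Line 8: ['grass', 'to', 'I', 'you', 'happy'] (min_width=20, slack=2)
Line 9: ['dust', 'chair', 'moon'] (min_width=15, slack=7)
Total lines: 9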